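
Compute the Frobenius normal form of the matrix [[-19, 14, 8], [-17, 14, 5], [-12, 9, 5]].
R = [[0, 0, -5], [1, 0, 2], [0, 1, 0]]

The invariant factors of A (the non-unit diagonal entries of the Smith normal form of xI - A over ℚ[x]) are x^3 - 2x + 5, each dividing the next. The characteristic polynomial is their product, x^3 - 2x + 5.

The rational canonical form is the block-diagonal matrix of companion matrices C(f_i):
R = [[0, 0, -5], [1, 0, 2], [0, 1, 0]].

Note the characteristic polynomial does not split into linear factors over ℚ, so A has no Jordan form over ℚ; the rational canonical form exists over any field.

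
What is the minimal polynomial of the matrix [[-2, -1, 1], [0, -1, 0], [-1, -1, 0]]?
The characteristic polynomial factors as (x + 1)^3. The minimal polynomial is ∏(x - λ)^{k_λ} where k_λ is the size of the largest Jordan block at λ.

For λ = -1: rank(A + I) = 1, and the largest Jordan block has size 2 (the smallest k with rank((A + I)^k) = rank((A + I)^(k+1))).

So m_A(x) = (x + 1)^2.

m_A(x) = (x + 1)^2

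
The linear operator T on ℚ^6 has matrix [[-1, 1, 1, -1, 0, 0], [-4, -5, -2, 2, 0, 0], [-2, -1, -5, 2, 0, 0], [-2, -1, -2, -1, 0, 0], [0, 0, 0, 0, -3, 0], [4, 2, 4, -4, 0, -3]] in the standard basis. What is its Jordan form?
J = [[-3, 1, 0, 0, 0, 0], [0, -3, 0, 0, 0, 0], [0, 0, -3, 1, 0, 0], [0, 0, 0, -3, 0, 0], [0, 0, 0, 0, -3, 0], [0, 0, 0, 0, 0, -3]]

The characteristic polynomial is det(xI - A) = (x + 3)^6, so the eigenvalues are -3 (algebraic multiplicity 6).

For λ = -3: rank(A + 3I) = 2, rank((A + 3I)^2) = 0. The eigenspace has dimension 6 - 2 = 4, so there are 4 Jordan blocks; the rank sequence gives block sizes [2, 2, 1, 1].

Assembling the blocks gives the Jordan form J above.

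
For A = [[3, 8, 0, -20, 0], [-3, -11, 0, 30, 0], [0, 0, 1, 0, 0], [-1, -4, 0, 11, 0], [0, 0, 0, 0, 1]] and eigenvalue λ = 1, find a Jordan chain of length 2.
We seek v_1 ∈ ker((A - I)^2) \ ker(A - I), then set v_{i+1} = (A - I) v_i.

One such chain is v_1 = [[-5, 9, 0, 3, -2]]^T, v_2 = [[2, -3, 0, -1, 0]]^T. Check: (A - I) v_2 = [[0, 0, 0, 0, 0]]^T = 0.

v_1 = [[-5, 9, 0, 3, -2]]^T, v_2 = [[2, -3, 0, -1, 0]]^T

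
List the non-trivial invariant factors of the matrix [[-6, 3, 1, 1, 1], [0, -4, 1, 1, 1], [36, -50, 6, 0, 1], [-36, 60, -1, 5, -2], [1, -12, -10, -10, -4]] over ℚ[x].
The Jordan structure of A has elementary divisors (x + 5)^3, (x - 6)^2. Arranging the block sizes at each eigenvalue in decreasing order and taking row products gives the invariant factors.

Invariant factors (smallest first, each dividing the next): (x - 6)^2(x + 5)^3.

Check: the last factor (x - 6)^2(x + 5)^3 is the minimal polynomial, and the product (x - 6)^2(x + 5)^3 is the characteristic polynomial.

(x - 6)^2(x + 5)^3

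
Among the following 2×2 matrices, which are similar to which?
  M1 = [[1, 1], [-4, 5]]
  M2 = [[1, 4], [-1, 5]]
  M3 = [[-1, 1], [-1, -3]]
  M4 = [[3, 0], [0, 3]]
Characteristic polynomials: χ_{M1} = (x - 3)^2, χ_{M2} = (x - 3)^2, χ_{M3} = (x + 2)^2, χ_{M4} = (x - 3)^2.

{M1, M2}: invariant factors (x - 3)^2.

{M3}: invariant factors (x + 2)^2.

{M4}: invariant factors x - 3, x - 3.

Matrices are similar if and only if their invariant-factor lists agree; the partition into similarity classes is {M1, M2}, {M3}, {M4}.

3 classes: {M1, M2}, {M3}, {M4}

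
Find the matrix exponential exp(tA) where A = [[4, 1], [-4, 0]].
e^{tA} = [[(2*t + 1)*e^{2*t}, t*e^{2*t}], [-4*t*e^{2*t}, (1 - 2*t)*e^{2*t}]]

A has Jordan form J = [[2, 1], [0, 2]] with A = PJP^{-1}, so e^{tA} = P e^{tJ} P^{-1}.

For a Jordan block J_k(λ), e^{tJ_k(λ)} = e^{λt} · (I + tN + t^2 N^2/2! + ... + t^{k-1} N^{k-1}/(k-1)!) where N is the nilpotent superdiagonal part.

Assembling the blocks and conjugating back gives the entries of e^{tA} as shown above.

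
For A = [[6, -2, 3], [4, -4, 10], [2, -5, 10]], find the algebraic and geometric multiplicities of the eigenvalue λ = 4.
The characteristic polynomial is (x - 4)^3, so the factor x - 4 appears with exponent 3: the algebraic multiplicity is 3.

rank(A - 4I) = 2, so the eigenspace has dimension 3 - 2 = 1: the geometric multiplicity is 1.

Since 1 < 3, A is not diagonalizable.

algebraic multiplicity 3, geometric multiplicity 1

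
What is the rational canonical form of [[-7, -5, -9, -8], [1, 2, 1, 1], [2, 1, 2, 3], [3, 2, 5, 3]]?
The invariant factors of A (the non-unit diagonal entries of the Smith normal form of xI - A over ℚ[x]) are x^2 - 2, x^2 - 2, each dividing the next. The characteristic polynomial is their product, (x^2 - 2)^2.

The rational canonical form is the block-diagonal matrix of companion matrices C(f_i):
R = [[0, 2, 0, 0], [1, 0, 0, 0], [0, 0, 0, 2], [0, 0, 1, 0]].

Note the characteristic polynomial does not split into linear factors over ℚ, so A has no Jordan form over ℚ; the rational canonical form exists over any field.

R = [[0, 2, 0, 0], [1, 0, 0, 0], [0, 0, 0, 2], [0, 0, 1, 0]]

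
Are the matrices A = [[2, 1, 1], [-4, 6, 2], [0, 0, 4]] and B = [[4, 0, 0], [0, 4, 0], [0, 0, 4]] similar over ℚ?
No.

Both have characteristic polynomial (x - 4)^3, but the minimal polynomial of A is (x - 4)^2 while the minimal polynomial of B is x - 4. The minimal polynomial is a similarity invariant, so A and B are not similar.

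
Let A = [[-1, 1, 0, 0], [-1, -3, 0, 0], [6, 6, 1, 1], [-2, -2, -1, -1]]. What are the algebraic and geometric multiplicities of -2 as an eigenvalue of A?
algebraic multiplicity 2, geometric multiplicity 1

The characteristic polynomial is x^2(x + 2)^2, so the factor x + 2 appears with exponent 2: the algebraic multiplicity is 2.

rank(A + 2I) = 3, so the eigenspace has dimension 4 - 3 = 1: the geometric multiplicity is 1.

Since 1 < 2, A is not diagonalizable.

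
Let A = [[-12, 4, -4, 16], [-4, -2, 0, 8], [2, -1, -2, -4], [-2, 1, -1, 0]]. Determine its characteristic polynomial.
xI - A = [[x + 12, -4, 4, -16], [4, x + 2, 0, -8], [-2, 1, x + 2, 4], [2, -1, 1, x]].

Expanding det(xI - A) along the first row:
det(xI - A) = + (x + 12)·det([[x + 2, 0, -8], [1, x + 2, 4], [-1, 1, x]]) - (-4)·det([[4, 0, -8], [-2, x + 2, 4], [2, 1, x]]) + (4)·det([[4, x + 2, -8], [-2, 1, 4], [2, -1, x]]) - (-16)·det([[4, x + 2, 0], [-2, 1, x + 2], [2, -1, 1]]).

Evaluating gives χ_A(x) = x^4 + 16x^3 + 96x^2 + 256x + 256 = (x + 4)^4.

χ_A(x) = (x + 4)^4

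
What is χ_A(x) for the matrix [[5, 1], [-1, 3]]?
xI - A = [[x - 5, -1], [1, x - 3]].

Expanding det(xI - A) along the first row:
det(xI - A) = + (x - 5)·det([[x - 3]]) - (-1)·det([[1]]).

Evaluating gives χ_A(x) = x^2 - 8x + 16 = (x - 4)^2.

χ_A(x) = (x - 4)^2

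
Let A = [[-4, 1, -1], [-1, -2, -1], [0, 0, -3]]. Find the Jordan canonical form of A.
The characteristic polynomial is det(xI - A) = (x + 3)^3, so the eigenvalues are -3 (algebraic multiplicity 3).

For λ = -3: rank(A + 3I) = 1, rank((A + 3I)^2) = 0. The eigenspace has dimension 3 - 1 = 2, so there are 2 Jordan blocks; the rank sequence gives block sizes [2, 1].

Assembling the blocks gives the Jordan form J above.

J = [[-3, 1, 0], [0, -3, 0], [0, 0, -3]]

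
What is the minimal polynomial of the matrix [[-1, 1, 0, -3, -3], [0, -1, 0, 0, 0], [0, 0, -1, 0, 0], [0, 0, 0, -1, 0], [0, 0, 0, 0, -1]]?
The characteristic polynomial factors as (x + 1)^5. The minimal polynomial is ∏(x - λ)^{k_λ} where k_λ is the size of the largest Jordan block at λ.

For λ = -1: rank(A + I) = 1, and the largest Jordan block has size 2 (the smallest k with rank((A + I)^k) = rank((A + I)^(k+1))).

So m_A(x) = (x + 1)^2.

m_A(x) = (x + 1)^2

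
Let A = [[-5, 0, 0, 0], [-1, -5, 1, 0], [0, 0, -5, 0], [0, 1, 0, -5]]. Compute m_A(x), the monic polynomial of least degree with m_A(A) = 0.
The characteristic polynomial factors as (x + 5)^4. The minimal polynomial is ∏(x - λ)^{k_λ} where k_λ is the size of the largest Jordan block at λ.

For λ = -5: rank(A + 5I) = 2, and the largest Jordan block has size 3 (the smallest k with rank((A + 5I)^k) = rank((A + 5I)^(k+1))).

So m_A(x) = (x + 5)^3.

m_A(x) = (x + 5)^3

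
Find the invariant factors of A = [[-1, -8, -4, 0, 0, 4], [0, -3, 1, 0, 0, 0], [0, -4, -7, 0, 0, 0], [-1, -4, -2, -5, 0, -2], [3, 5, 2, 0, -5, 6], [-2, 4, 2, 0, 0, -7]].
The Jordan structure of A has elementary divisors (x + 5)^3, (x + 5)^2, (x + 3). Arranging the block sizes at each eigenvalue in decreasing order and taking row products gives the invariant factors.

Invariant factors (smallest first, each dividing the next): (x + 5)^2, (x + 3)(x + 5)^3.

Check: the last factor (x + 3)(x + 5)^3 is the minimal polynomial, and the product (x + 3)(x + 5)^5 is the characteristic polynomial.

(x + 5)^2, (x + 3)(x + 5)^3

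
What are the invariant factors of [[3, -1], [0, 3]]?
(x - 3)^2

The Jordan structure of A has elementary divisors (x - 3)^2. Arranging the block sizes at each eigenvalue in decreasing order and taking row products gives the invariant factors.

Invariant factors (smallest first, each dividing the next): (x - 3)^2.

Check: the last factor (x - 3)^2 is the minimal polynomial, and the product (x - 3)^2 is the characteristic polynomial.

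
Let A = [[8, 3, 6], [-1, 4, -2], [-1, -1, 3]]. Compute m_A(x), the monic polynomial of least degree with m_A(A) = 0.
m_A(x) = (x - 5)^2

The characteristic polynomial factors as (x - 5)^3. The minimal polynomial is ∏(x - λ)^{k_λ} where k_λ is the size of the largest Jordan block at λ.

For λ = 5: rank(A - 5I) = 1, and the largest Jordan block has size 2 (the smallest k with rank((A - 5I)^k) = rank((A - 5I)^(k+1))).

So m_A(x) = (x - 5)^2.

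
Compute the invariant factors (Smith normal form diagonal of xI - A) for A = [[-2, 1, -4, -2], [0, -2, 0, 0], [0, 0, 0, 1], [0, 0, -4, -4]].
The Jordan structure of A has elementary divisors (x + 2)^2, (x + 2)^2. Arranging the block sizes at each eigenvalue in decreasing order and taking row products gives the invariant factors.

Invariant factors (smallest first, each dividing the next): (x + 2)^2, (x + 2)^2.

Check: the last factor (x + 2)^2 is the minimal polynomial, and the product (x + 2)^4 is the characteristic polynomial.

(x + 2)^2, (x + 2)^2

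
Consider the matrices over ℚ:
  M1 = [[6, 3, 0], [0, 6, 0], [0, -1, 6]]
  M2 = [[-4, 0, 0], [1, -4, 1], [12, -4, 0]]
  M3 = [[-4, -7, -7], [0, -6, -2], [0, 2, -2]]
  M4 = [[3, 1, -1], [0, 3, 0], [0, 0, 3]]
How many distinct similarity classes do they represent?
4 classes: {M1}, {M2}, {M3}, {M4}

Characteristic polynomials: χ_{M1} = (x - 6)^3, χ_{M2} = (x + 2)^2(x + 4), χ_{M3} = (x + 4)^3, χ_{M4} = (x - 3)^3.

{M1}: invariant factors x - 6, (x - 6)^2.

{M2}: invariant factors (x + 2)^2(x + 4).

{M3}: invariant factors x + 4, (x + 4)^2.

{M4}: invariant factors x - 3, (x - 3)^2.

Matrices are similar if and only if their invariant-factor lists agree; the partition into similarity classes is {M1}, {M2}, {M3}, {M4}.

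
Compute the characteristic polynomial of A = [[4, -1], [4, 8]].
χ_A(x) = (x - 6)^2

xI - A = [[x - 4, 1], [-4, x - 8]].

Expanding det(xI - A) along the first row:
det(xI - A) = + (x - 4)·det([[x - 8]]) - (1)·det([[-4]]).

Evaluating gives χ_A(x) = x^2 - 12x + 36 = (x - 6)^2.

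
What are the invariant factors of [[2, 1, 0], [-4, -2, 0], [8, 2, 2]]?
The Jordan structure of A has elementary divisors x^2, (x - 2). Arranging the block sizes at each eigenvalue in decreasing order and taking row products gives the invariant factors.

Invariant factors (smallest first, each dividing the next): x^2(x - 2).

Check: the last factor x^2(x - 2) is the minimal polynomial, and the product x^2(x - 2) is the characteristic polynomial.

x^2(x - 2)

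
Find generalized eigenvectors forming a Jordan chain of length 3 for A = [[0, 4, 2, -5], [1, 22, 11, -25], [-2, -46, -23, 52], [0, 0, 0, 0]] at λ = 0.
v_1 = [[-2, -4, 10, 1]]^T, v_2 = [[-1, -5, 10, 0]]^T, v_3 = [[0, -1, 2, 0]]^T

We seek v_1 ∈ ker(A^3) \ ker(A^2), then set v_{i+1} = A v_i.

One such chain is v_1 = [[-2, -4, 10, 1]]^T, v_2 = [[-1, -5, 10, 0]]^T, v_3 = [[0, -1, 2, 0]]^T. Check: A v_3 = [[0, 0, 0, 0]]^T = 0.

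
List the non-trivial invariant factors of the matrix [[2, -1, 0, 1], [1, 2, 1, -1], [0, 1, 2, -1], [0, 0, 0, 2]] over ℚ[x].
The Jordan structure of A has elementary divisors (x - 2)^3, (x - 2). Arranging the block sizes at each eigenvalue in decreasing order and taking row products gives the invariant factors.

Invariant factors (smallest first, each dividing the next): x - 2, (x - 2)^3.

Check: the last factor (x - 2)^3 is the minimal polynomial, and the product (x - 2)^4 is the characteristic polynomial.

x - 2, (x - 2)^3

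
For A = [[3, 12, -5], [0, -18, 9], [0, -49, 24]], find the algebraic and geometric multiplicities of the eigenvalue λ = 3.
The characteristic polynomial is (x - 3)^3, so the factor x - 3 appears with exponent 3: the algebraic multiplicity is 3.

rank(A - 3I) = 2, so the eigenspace has dimension 3 - 2 = 1: the geometric multiplicity is 1.

Since 1 < 3, A is not diagonalizable.

algebraic multiplicity 3, geometric multiplicity 1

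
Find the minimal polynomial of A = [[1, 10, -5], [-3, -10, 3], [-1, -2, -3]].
m_A(x) = (x + 4)^2

The characteristic polynomial factors as (x + 4)^3. The minimal polynomial is ∏(x - λ)^{k_λ} where k_λ is the size of the largest Jordan block at λ.

For λ = -4: rank(A + 4I) = 1, and the largest Jordan block has size 2 (the smallest k with rank((A + 4I)^k) = rank((A + 4I)^(k+1))).

So m_A(x) = (x + 4)^2.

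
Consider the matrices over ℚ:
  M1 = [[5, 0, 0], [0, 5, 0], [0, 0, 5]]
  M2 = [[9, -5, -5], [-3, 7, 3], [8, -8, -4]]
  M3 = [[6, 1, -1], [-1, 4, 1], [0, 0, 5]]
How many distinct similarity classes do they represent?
Characteristic polynomials: χ_{M1} = (x - 5)^3, χ_{M2} = (x - 4)^3, χ_{M3} = (x - 5)^3.

{M1}: invariant factors x - 5, x - 5, x - 5.

{M2}: invariant factors x - 4, (x - 4)^2.

{M3}: invariant factors x - 5, (x - 5)^2.

Matrices are similar if and only if their invariant-factor lists agree; the partition into similarity classes is {M1}, {M2}, {M3}.

3 classes: {M1}, {M2}, {M3}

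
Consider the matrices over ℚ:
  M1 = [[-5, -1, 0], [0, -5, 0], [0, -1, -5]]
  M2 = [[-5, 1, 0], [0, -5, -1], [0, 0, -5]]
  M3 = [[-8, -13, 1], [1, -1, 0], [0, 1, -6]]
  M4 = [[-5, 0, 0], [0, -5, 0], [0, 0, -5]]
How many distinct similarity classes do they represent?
Characteristic polynomials: χ_{M1} = (x + 5)^3, χ_{M2} = (x + 5)^3, χ_{M3} = (x + 5)^3, χ_{M4} = (x + 5)^3.

{M1}: invariant factors x + 5, (x + 5)^2.

{M2, M3}: invariant factors (x + 5)^3.

{M4}: invariant factors x + 5, x + 5, x + 5.

Matrices are similar if and only if their invariant-factor lists agree; the partition into similarity classes is {M1}, {M2, M3}, {M4}.

3 classes: {M1}, {M2, M3}, {M4}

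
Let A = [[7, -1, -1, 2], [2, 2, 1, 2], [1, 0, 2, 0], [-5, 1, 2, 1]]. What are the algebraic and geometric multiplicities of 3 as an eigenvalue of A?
algebraic multiplicity 4, geometric multiplicity 2

The characteristic polynomial is (x - 3)^4, so the factor x - 3 appears with exponent 4: the algebraic multiplicity is 4.

rank(A - 3I) = 2, so the eigenspace has dimension 4 - 2 = 2: the geometric multiplicity is 2.

Since 2 < 4, A is not diagonalizable.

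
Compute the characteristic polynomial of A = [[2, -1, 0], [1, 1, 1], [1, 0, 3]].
xI - A = [[x - 2, 1, 0], [-1, x - 1, -1], [-1, 0, x - 3]].

Expanding det(xI - A) along the first row:
det(xI - A) = + (x - 2)·det([[x - 1, -1], [0, x - 3]]) - (1)·det([[-1, -1], [-1, x - 3]]) + (0)·det([[-1, x - 1], [-1, 0]]).

Evaluating gives χ_A(x) = x^3 - 6x^2 + 12x - 8 = (x - 2)^3.

χ_A(x) = (x - 2)^3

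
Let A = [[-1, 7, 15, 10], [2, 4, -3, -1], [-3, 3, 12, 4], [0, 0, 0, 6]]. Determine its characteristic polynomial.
xI - A = [[x + 1, -7, -15, -10], [-2, x - 4, 3, 1], [3, -3, x - 12, -4], [0, 0, 0, x - 6]].

Expanding det(xI - A) along the first row:
det(xI - A) = + (x + 1)·det([[x - 4, 3, 1], [-3, x - 12, -4], [0, 0, x - 6]]) - (-7)·det([[-2, 3, 1], [3, x - 12, -4], [0, 0, x - 6]]) + (-15)·det([[-2, x - 4, 1], [3, -3, -4], [0, 0, x - 6]]) - (-10)·det([[-2, x - 4, 3], [3, -3, x - 12], [0, 0, 0]]).

Evaluating gives χ_A(x) = x^4 - 21x^3 + 162x^2 - 540x + 648 = (x - 6)^3(x - 3).

χ_A(x) = (x - 6)^3(x - 3)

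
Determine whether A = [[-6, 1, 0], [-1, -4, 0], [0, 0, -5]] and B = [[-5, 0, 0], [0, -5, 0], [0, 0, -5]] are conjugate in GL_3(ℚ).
No.

Both have characteristic polynomial (x + 5)^3, but the minimal polynomial of A is (x + 5)^2 while the minimal polynomial of B is x + 5. The minimal polynomial is a similarity invariant, so A and B are not similar.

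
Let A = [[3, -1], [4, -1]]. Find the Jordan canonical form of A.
J = [[1, 1], [0, 1]]

The characteristic polynomial is det(xI - A) = (x - 1)^2, so the eigenvalues are 1 (algebraic multiplicity 2).

For λ = 1: rank(A - I) = 1, rank((A - I)^2) = 0. The eigenspace has dimension 2 - 1 = 1, so there is 1 Jordan block; the rank sequence gives block sizes [2].

Assembling the blocks gives the Jordan form J above.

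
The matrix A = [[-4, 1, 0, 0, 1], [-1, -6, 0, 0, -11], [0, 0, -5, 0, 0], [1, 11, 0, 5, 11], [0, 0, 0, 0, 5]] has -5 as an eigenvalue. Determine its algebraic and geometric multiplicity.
algebraic multiplicity 3, geometric multiplicity 2

The characteristic polynomial is (x - 5)^2(x + 5)^3, so the factor x + 5 appears with exponent 3: the algebraic multiplicity is 3.

rank(A + 5I) = 3, so the eigenspace has dimension 5 - 3 = 2: the geometric multiplicity is 2.

Since 2 < 3, A is not diagonalizable.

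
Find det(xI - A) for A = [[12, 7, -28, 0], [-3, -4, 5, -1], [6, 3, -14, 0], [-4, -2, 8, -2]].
xI - A = [[x - 12, -7, 28, 0], [3, x + 4, -5, 1], [-6, -3, x + 14, 0], [4, 2, -8, x + 2]].

Expanding det(xI - A) along the first row:
det(xI - A) = + (x - 12)·det([[x + 4, -5, 1], [-3, x + 14, 0], [2, -8, x + 2]]) - (-7)·det([[3, -5, 1], [-6, x + 14, 0], [4, -8, x + 2]]) + (28)·det([[3, x + 4, 1], [-6, -3, 0], [4, 2, x + 2]]) - (0)·det([[3, x + 4, -5], [-6, -3, x + 14], [4, 2, -8]]).

Evaluating gives χ_A(x) = x^4 + 8x^3 + 24x^2 + 32x + 16 = (x + 2)^4.

χ_A(x) = (x + 2)^4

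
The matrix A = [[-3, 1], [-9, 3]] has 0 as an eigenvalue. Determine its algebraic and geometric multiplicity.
The characteristic polynomial is x^2, so the factor x appears with exponent 2: the algebraic multiplicity is 2.

rank(A) = 1, so the eigenspace has dimension 2 - 1 = 1: the geometric multiplicity is 1.

Since 1 < 2, A is not diagonalizable.

algebraic multiplicity 2, geometric multiplicity 1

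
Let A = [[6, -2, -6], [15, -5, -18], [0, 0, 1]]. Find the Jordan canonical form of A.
The characteristic polynomial is det(xI - A) = x(x - 1)^2, so the eigenvalues are 0 (algebraic multiplicity 1), 1 (algebraic multiplicity 2).

For λ = 0: algebraic multiplicity 1 gives one 1×1 block.

For λ = 1: rank(A - I) = 1. The eigenspace has dimension 3 - 1 = 2, so there are 2 Jordan blocks; the rank sequence gives block sizes [1, 1].

Assembling the blocks gives the Jordan form J above.

J = [[0, 0, 0], [0, 1, 0], [0, 0, 1]]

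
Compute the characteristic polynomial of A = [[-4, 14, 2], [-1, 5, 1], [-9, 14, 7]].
χ_A(x) = (x - 5)^2(x + 2)

xI - A = [[x + 4, -14, -2], [1, x - 5, -1], [9, -14, x - 7]].

Expanding det(xI - A) along the first row:
det(xI - A) = + (x + 4)·det([[x - 5, -1], [-14, x - 7]]) - (-14)·det([[1, -1], [9, x - 7]]) + (-2)·det([[1, x - 5], [9, -14]]).

Evaluating gives χ_A(x) = x^3 - 8x^2 + 5x + 50 = (x - 5)^2(x + 2).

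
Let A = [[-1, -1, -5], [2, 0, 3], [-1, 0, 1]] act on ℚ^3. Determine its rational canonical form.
The invariant factors of A (the non-unit diagonal entries of the Smith normal form of xI - A over ℚ[x]) are x^3 - 4x - 5, each dividing the next. The characteristic polynomial is their product, x^3 - 4x - 5.

The rational canonical form is the block-diagonal matrix of companion matrices C(f_i):
R = [[0, 0, 5], [1, 0, 4], [0, 1, 0]].

Note the characteristic polynomial does not split into linear factors over ℚ, so A has no Jordan form over ℚ; the rational canonical form exists over any field.

R = [[0, 0, 5], [1, 0, 4], [0, 1, 0]]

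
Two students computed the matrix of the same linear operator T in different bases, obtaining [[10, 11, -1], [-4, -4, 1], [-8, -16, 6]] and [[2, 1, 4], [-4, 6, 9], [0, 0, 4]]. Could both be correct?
Yes.

Two matrices over a field are similar if and only if they have the same invariant factors.

Both A and B have characteristic polynomial (x - 4)^3 and minimal polynomial (x - 4)^3. Computing further, both have invariant factors (x - 4)^3. Hence A and B are similar.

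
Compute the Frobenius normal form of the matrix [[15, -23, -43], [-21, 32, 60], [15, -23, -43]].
The invariant factors of A (the non-unit diagonal entries of the Smith normal form of xI - A over ℚ[x]) are x(x^2 - 4x + 1), each dividing the next. The characteristic polynomial is their product, x(x^2 - 4x + 1).

The rational canonical form is the block-diagonal matrix of companion matrices C(f_i):
R = [[0, 0, 0], [1, 0, -1], [0, 1, 4]].

Note the characteristic polynomial does not split into linear factors over ℚ, so A has no Jordan form over ℚ; the rational canonical form exists over any field.

R = [[0, 0, 0], [1, 0, -1], [0, 1, 4]]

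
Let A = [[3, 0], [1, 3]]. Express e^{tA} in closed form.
e^{tA} = [[e^{3*t}, 0], [t*e^{3*t}, e^{3*t}]]

A has Jordan form J = [[3, 1], [0, 3]] with A = PJP^{-1}, so e^{tA} = P e^{tJ} P^{-1}.

For a Jordan block J_k(λ), e^{tJ_k(λ)} = e^{λt} · (I + tN + t^2 N^2/2! + ... + t^{k-1} N^{k-1}/(k-1)!) where N is the nilpotent superdiagonal part.

Assembling the blocks and conjugating back gives the entries of e^{tA} as shown above.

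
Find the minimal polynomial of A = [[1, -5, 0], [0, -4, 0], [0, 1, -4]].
The characteristic polynomial factors as (x - 1)(x + 4)^2. The minimal polynomial is ∏(x - λ)^{k_λ} where k_λ is the size of the largest Jordan block at λ.

For λ = -4: rank(A + 4I) = 2, and the largest Jordan block has size 2 (the smallest k with rank((A + 4I)^k) = rank((A + 4I)^(k+1))).
For λ = 1: rank(A - I) = 2, and the largest Jordan block has size 1 (the smallest k with rank((A - I)^k) = rank((A - I)^(k+1))).

So m_A(x) = (x - 1)(x + 4)^2.

m_A(x) = (x - 1)(x + 4)^2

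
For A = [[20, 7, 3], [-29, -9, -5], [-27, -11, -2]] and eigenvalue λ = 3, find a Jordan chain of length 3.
We seek v_1 ∈ ker((A - 3I)^3) \ ker((A - 3I)^2), then set v_{i+1} = (A - 3I) v_i.

One such chain is v_1 = [[-1, 2, 2]]^T, v_2 = [[3, -5, -5]]^T, v_3 = [[1, -2, -1]]^T. Check: (A - 3I) v_3 = [[0, 0, 0]]^T = 0.

v_1 = [[-1, 2, 2]]^T, v_2 = [[3, -5, -5]]^T, v_3 = [[1, -2, -1]]^T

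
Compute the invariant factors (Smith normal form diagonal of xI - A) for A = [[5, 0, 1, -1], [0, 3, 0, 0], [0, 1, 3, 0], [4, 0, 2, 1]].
The Jordan structure of A has elementary divisors (x - 3)^3, (x - 3). Arranging the block sizes at each eigenvalue in decreasing order and taking row products gives the invariant factors.

Invariant factors (smallest first, each dividing the next): x - 3, (x - 3)^3.

Check: the last factor (x - 3)^3 is the minimal polynomial, and the product (x - 3)^4 is the characteristic polynomial.

x - 3, (x - 3)^3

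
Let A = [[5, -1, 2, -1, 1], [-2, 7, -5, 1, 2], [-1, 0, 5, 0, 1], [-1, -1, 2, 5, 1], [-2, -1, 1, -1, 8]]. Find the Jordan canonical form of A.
The characteristic polynomial is det(xI - A) = (x - 6)^5, so the eigenvalues are 6 (algebraic multiplicity 5).

For λ = 6: rank(A - 6I) = 2, rank((A - 6I)^2) = 0. The eigenspace has dimension 5 - 2 = 3, so there are 3 Jordan blocks; the rank sequence gives block sizes [2, 2, 1].

Assembling the blocks gives the Jordan form J above.

J = [[6, 1, 0, 0, 0], [0, 6, 0, 0, 0], [0, 0, 6, 1, 0], [0, 0, 0, 6, 0], [0, 0, 0, 0, 6]]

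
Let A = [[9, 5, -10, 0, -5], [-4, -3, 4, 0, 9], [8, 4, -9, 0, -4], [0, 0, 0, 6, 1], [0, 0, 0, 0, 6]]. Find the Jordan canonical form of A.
J = [[-1, 1, 0, 0, 0], [0, -1, 0, 0, 0], [0, 0, -1, 0, 0], [0, 0, 0, 6, 1], [0, 0, 0, 0, 6]]

The characteristic polynomial is det(xI - A) = (x - 6)^2(x + 1)^3, so the eigenvalues are -1 (algebraic multiplicity 3), 6 (algebraic multiplicity 2).

For λ = -1: rank(A + I) = 3, rank((A + I)^2) = 2. The eigenspace has dimension 5 - 3 = 2, so there are 2 Jordan blocks; the rank sequence gives block sizes [2, 1].

For λ = 6: rank(A - 6I) = 4, rank((A - 6I)^2) = 3. The eigenspace has dimension 5 - 4 = 1, so there is 1 Jordan block; the rank sequence gives block sizes [2].

Assembling the blocks gives the Jordan form J above.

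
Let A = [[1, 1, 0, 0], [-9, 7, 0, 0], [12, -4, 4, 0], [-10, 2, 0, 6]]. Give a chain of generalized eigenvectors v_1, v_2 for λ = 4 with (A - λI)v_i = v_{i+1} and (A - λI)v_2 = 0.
v_1 = [[0, 1, -1, 0]]^T, v_2 = [[1, 3, -4, 2]]^T

We seek v_1 ∈ ker((A - 4I)^2) \ ker(A - 4I), then set v_{i+1} = (A - 4I) v_i.

One such chain is v_1 = [[0, 1, -1, 0]]^T, v_2 = [[1, 3, -4, 2]]^T. Check: (A - 4I) v_2 = [[0, 0, 0, 0]]^T = 0.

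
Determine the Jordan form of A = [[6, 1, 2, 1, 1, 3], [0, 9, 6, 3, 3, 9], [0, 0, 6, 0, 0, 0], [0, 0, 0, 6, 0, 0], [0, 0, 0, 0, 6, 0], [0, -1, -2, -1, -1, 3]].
J = [[6, 1, 0, 0, 0, 0], [0, 6, 0, 0, 0, 0], [0, 0, 6, 0, 0, 0], [0, 0, 0, 6, 0, 0], [0, 0, 0, 0, 6, 0], [0, 0, 0, 0, 0, 6]]

The characteristic polynomial is det(xI - A) = (x - 6)^6, so the eigenvalues are 6 (algebraic multiplicity 6).

For λ = 6: rank(A - 6I) = 1, rank((A - 6I)^2) = 0. The eigenspace has dimension 6 - 1 = 5, so there are 5 Jordan blocks; the rank sequence gives block sizes [2, 1, 1, 1, 1].

Assembling the blocks gives the Jordan form J above.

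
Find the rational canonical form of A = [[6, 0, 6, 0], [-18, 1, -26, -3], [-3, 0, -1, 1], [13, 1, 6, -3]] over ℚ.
R = [[0, 0, 0, 6], [1, 0, 0, -14], [0, 1, 0, 4], [0, 0, 1, 3]]

The invariant factors of A (the non-unit diagonal entries of the Smith normal form of xI - A over ℚ[x]) are (x - 3)(x^3 - 4x + 2), each dividing the next. The characteristic polynomial is their product, (x - 3)(x^3 - 4x + 2).

The rational canonical form is the block-diagonal matrix of companion matrices C(f_i):
R = [[0, 0, 0, 6], [1, 0, 0, -14], [0, 1, 0, 4], [0, 0, 1, 3]].

Note the characteristic polynomial does not split into linear factors over ℚ, so A has no Jordan form over ℚ; the rational canonical form exists over any field.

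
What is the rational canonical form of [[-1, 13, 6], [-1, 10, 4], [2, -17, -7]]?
R = [[0, 0, -3], [1, 0, 4], [0, 1, 2]]

The invariant factors of A (the non-unit diagonal entries of the Smith normal form of xI - A over ℚ[x]) are (x - 3)(x^2 + x - 1), each dividing the next. The characteristic polynomial is their product, (x - 3)(x^2 + x - 1).

The rational canonical form is the block-diagonal matrix of companion matrices C(f_i):
R = [[0, 0, -3], [1, 0, 4], [0, 1, 2]].

Note the characteristic polynomial does not split into linear factors over ℚ, so A has no Jordan form over ℚ; the rational canonical form exists over any field.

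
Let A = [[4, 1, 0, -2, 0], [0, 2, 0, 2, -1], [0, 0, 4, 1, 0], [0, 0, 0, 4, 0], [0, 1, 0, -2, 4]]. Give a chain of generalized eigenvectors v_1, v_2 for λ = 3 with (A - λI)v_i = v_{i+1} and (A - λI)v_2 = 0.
We seek v_1 ∈ ker((A - 3I)^2) \ ker(A - 3I), then set v_{i+1} = (A - 3I) v_i.

One such chain is v_1 = [[1, 0, 0, 0, 1]]^T, v_2 = [[1, -1, 0, 0, 1]]^T. Check: (A - 3I) v_2 = [[0, 0, 0, 0, 0]]^T = 0.

v_1 = [[1, 0, 0, 0, 1]]^T, v_2 = [[1, -1, 0, 0, 1]]^T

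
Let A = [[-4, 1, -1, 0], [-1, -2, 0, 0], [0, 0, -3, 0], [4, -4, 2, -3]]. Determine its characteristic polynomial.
χ_A(x) = (x + 3)^4

xI - A = [[x + 4, -1, 1, 0], [1, x + 2, 0, 0], [0, 0, x + 3, 0], [-4, 4, -2, x + 3]].

Expanding det(xI - A) along the first row:
det(xI - A) = + (x + 4)·det([[x + 2, 0, 0], [0, x + 3, 0], [4, -2, x + 3]]) - (-1)·det([[1, 0, 0], [0, x + 3, 0], [-4, -2, x + 3]]) + (1)·det([[1, x + 2, 0], [0, 0, 0], [-4, 4, x + 3]]) - (0)·det([[1, x + 2, 0], [0, 0, x + 3], [-4, 4, -2]]).

Evaluating gives χ_A(x) = x^4 + 12x^3 + 54x^2 + 108x + 81 = (x + 3)^4.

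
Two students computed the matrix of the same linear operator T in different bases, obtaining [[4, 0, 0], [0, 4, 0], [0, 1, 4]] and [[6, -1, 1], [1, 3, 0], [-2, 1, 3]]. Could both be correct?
Both have characteristic polynomial (x - 4)^3, but the minimal polynomial of A is (x - 4)^2 while the minimal polynomial of B is (x - 4)^3. The minimal polynomial is a similarity invariant, so A and B are not similar.

No.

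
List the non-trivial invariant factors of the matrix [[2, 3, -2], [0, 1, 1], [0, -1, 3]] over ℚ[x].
The Jordan structure of A has elementary divisors (x - 2)^3. Arranging the block sizes at each eigenvalue in decreasing order and taking row products gives the invariant factors.

Invariant factors (smallest first, each dividing the next): (x - 2)^3.

Check: the last factor (x - 2)^3 is the minimal polynomial, and the product (x - 2)^3 is the characteristic polynomial.

(x - 2)^3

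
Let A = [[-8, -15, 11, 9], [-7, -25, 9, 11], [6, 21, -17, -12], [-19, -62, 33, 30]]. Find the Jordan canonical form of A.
J = [[-5, 1, 0, 0], [0, -5, 1, 0], [0, 0, -5, 0], [0, 0, 0, -5]]

The characteristic polynomial is det(xI - A) = (x + 5)^4, so the eigenvalues are -5 (algebraic multiplicity 4).

For λ = -5: rank(A + 5I) = 2, rank((A + 5I)^2) = 1, rank((A + 5I)^3) = 0. The eigenspace has dimension 4 - 2 = 2, so there are 2 Jordan blocks; the rank sequence gives block sizes [3, 1].

Assembling the blocks gives the Jordan form J above.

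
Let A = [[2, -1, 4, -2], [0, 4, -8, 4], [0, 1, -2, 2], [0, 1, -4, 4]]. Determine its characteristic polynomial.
xI - A = [[x - 2, 1, -4, 2], [0, x - 4, 8, -4], [0, -1, x + 2, -2], [0, -1, 4, x - 4]].

Expanding det(xI - A) along the first row:
det(xI - A) = + (x - 2)·det([[x - 4, 8, -4], [-1, x + 2, -2], [-1, 4, x - 4]]) - (1)·det([[0, 8, -4], [0, x + 2, -2], [0, 4, x - 4]]) + (-4)·det([[0, x - 4, -4], [0, -1, -2], [0, -1, x - 4]]) - (2)·det([[0, x - 4, 8], [0, -1, x + 2], [0, -1, 4]]).

Evaluating gives χ_A(x) = x^4 - 8x^3 + 24x^2 - 32x + 16 = (x - 2)^4.

χ_A(x) = (x - 2)^4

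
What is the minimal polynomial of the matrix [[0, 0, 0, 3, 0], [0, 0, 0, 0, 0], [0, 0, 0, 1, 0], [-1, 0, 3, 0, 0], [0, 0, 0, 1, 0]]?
m_A(x) = x^3

The characteristic polynomial factors as x^5. The minimal polynomial is ∏(x - λ)^{k_λ} where k_λ is the size of the largest Jordan block at λ.

For λ = 0: rank(A) = 2, and the largest Jordan block has size 3 (the smallest k with rank(A^k) = rank(A^(k+1))).

So m_A(x) = x^3.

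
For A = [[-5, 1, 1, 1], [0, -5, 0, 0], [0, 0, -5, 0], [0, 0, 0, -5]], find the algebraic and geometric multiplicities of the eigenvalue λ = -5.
The characteristic polynomial is (x + 5)^4, so the factor x + 5 appears with exponent 4: the algebraic multiplicity is 4.

rank(A + 5I) = 1, so the eigenspace has dimension 4 - 1 = 3: the geometric multiplicity is 3.

Since 3 < 4, A is not diagonalizable.

algebraic multiplicity 4, geometric multiplicity 3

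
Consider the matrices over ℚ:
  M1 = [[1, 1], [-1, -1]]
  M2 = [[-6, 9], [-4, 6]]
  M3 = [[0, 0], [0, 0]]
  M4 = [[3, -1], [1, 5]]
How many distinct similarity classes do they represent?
3 classes: {M1, M2}, {M3}, {M4}

Characteristic polynomials: χ_{M1} = x^2, χ_{M2} = x^2, χ_{M3} = x^2, χ_{M4} = (x - 4)^2.

{M1, M2}: invariant factors x^2.

{M3}: invariant factors x, x.

{M4}: invariant factors (x - 4)^2.

Matrices are similar if and only if their invariant-factor lists agree; the partition into similarity classes is {M1, M2}, {M3}, {M4}.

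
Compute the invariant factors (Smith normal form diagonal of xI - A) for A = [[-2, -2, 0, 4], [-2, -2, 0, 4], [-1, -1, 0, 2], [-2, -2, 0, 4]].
x, x, x^2

The Jordan structure of A has elementary divisors x^2, x, x. Arranging the block sizes at each eigenvalue in decreasing order and taking row products gives the invariant factors.

Invariant factors (smallest first, each dividing the next): x, x, x^2.

Check: the last factor x^2 is the minimal polynomial, and the product x^4 is the characteristic polynomial.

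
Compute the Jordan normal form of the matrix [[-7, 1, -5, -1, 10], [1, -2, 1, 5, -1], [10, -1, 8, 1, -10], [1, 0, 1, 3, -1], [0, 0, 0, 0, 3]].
J = [[-2, 1, 0, 0, 0], [0, -2, 0, 0, 0], [0, 0, 3, 1, 0], [0, 0, 0, 3, 0], [0, 0, 0, 0, 3]]

The characteristic polynomial is det(xI - A) = (x - 3)^3(x + 2)^2, so the eigenvalues are -2 (algebraic multiplicity 2), 3 (algebraic multiplicity 3).

For λ = -2: rank(A + 2I) = 4, rank((A + 2I)^2) = 3. The eigenspace has dimension 5 - 4 = 1, so there is 1 Jordan block; the rank sequence gives block sizes [2].

For λ = 3: rank(A - 3I) = 3, rank((A - 3I)^2) = 2. The eigenspace has dimension 5 - 3 = 2, so there are 2 Jordan blocks; the rank sequence gives block sizes [2, 1].

Assembling the blocks gives the Jordan form J above.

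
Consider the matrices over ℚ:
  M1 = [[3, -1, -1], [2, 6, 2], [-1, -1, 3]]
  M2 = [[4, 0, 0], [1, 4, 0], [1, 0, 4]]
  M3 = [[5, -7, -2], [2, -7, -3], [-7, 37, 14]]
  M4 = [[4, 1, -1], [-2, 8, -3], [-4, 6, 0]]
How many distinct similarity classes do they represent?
2 classes: {M1, M2}, {M3, M4}

Characteristic polynomials: χ_{M1} = (x - 4)^3, χ_{M2} = (x - 4)^3, χ_{M3} = (x - 4)^3, χ_{M4} = (x - 4)^3.

{M1, M2}: invariant factors x - 4, (x - 4)^2.

{M3, M4}: invariant factors (x - 4)^3.

Matrices are similar if and only if their invariant-factor lists agree; the partition into similarity classes is {M1, M2}, {M3, M4}.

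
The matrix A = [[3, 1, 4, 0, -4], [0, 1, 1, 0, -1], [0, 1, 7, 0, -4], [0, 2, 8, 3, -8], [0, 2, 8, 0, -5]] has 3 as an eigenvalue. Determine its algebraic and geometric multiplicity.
algebraic multiplicity 3, geometric multiplicity 3

The characteristic polynomial is x^2(x - 3)^3, so the factor x - 3 appears with exponent 3: the algebraic multiplicity is 3.

rank(A - 3I) = 2, so the eigenspace has dimension 5 - 2 = 3: the geometric multiplicity is 3.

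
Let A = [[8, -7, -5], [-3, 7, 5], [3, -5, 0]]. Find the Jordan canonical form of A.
J = [[5, 1, 0], [0, 5, 1], [0, 0, 5]]

The characteristic polynomial is det(xI - A) = (x - 5)^3, so the eigenvalues are 5 (algebraic multiplicity 3).

For λ = 5: rank(A - 5I) = 2, rank((A - 5I)^2) = 1, rank((A - 5I)^3) = 0. The eigenspace has dimension 3 - 2 = 1, so there is 1 Jordan block; the rank sequence gives block sizes [3].

Assembling the blocks gives the Jordan form J above.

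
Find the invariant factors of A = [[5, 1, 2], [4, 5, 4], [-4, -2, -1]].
x - 3, (x - 3)^2

The Jordan structure of A has elementary divisors (x - 3)^2, (x - 3). Arranging the block sizes at each eigenvalue in decreasing order and taking row products gives the invariant factors.

Invariant factors (smallest first, each dividing the next): x - 3, (x - 3)^2.

Check: the last factor (x - 3)^2 is the minimal polynomial, and the product (x - 3)^3 is the characteristic polynomial.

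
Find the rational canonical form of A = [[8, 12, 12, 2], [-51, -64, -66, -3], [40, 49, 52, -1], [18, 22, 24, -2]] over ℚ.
R = [[-2, 0, 0, 0], [0, 0, 0, 16], [0, 1, 0, 4], [0, 0, 1, -4]]

The invariant factors of A (the non-unit diagonal entries of the Smith normal form of xI - A over ℚ[x]) are x + 2, (x - 2)(x + 2)(x + 4), each dividing the next. The characteristic polynomial is their product, (x - 2)(x + 2)^2(x + 4).

The rational canonical form is the block-diagonal matrix of companion matrices C(f_i):
R = [[-2, 0, 0, 0], [0, 0, 0, 16], [0, 1, 0, 4], [0, 0, 1, -4]].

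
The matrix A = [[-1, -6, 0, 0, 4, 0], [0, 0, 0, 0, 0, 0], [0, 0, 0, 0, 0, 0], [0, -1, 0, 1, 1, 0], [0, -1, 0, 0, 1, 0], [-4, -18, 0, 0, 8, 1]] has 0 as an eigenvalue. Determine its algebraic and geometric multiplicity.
The characteristic polynomial is x^2(x - 1)^3(x + 1), so the factor x appears with exponent 2: the algebraic multiplicity is 2.

rank(A) = 4, so the eigenspace has dimension 6 - 4 = 2: the geometric multiplicity is 2.

algebraic multiplicity 2, geometric multiplicity 2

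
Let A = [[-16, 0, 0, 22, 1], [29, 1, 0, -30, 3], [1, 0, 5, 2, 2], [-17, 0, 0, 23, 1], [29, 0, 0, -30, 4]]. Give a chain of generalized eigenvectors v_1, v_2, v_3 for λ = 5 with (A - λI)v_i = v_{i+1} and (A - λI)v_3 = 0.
v_1 = [[-2, 3, 0, -2, 3]]^T, v_2 = [[1, -1, 0, 1, -1]]^T, v_3 = [[0, 0, 1, 0, 0]]^T

We seek v_1 ∈ ker((A - 5I)^3) \ ker((A - 5I)^2), then set v_{i+1} = (A - 5I) v_i.

One such chain is v_1 = [[-2, 3, 0, -2, 3]]^T, v_2 = [[1, -1, 0, 1, -1]]^T, v_3 = [[0, 0, 1, 0, 0]]^T. Check: (A - 5I) v_3 = [[0, 0, 0, 0, 0]]^T = 0.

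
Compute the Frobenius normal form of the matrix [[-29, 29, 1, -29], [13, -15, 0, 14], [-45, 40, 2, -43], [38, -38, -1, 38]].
The invariant factors of A (the non-unit diagonal entries of the Smith normal form of xI - A over ℚ[x]) are (x^2 + 2x + 3)^2, each dividing the next. The characteristic polynomial is their product, (x^2 + 2x + 3)^2.

The rational canonical form is the block-diagonal matrix of companion matrices C(f_i):
R = [[0, 0, 0, -9], [1, 0, 0, -12], [0, 1, 0, -10], [0, 0, 1, -4]].

Note the characteristic polynomial does not split into linear factors over ℚ, so A has no Jordan form over ℚ; the rational canonical form exists over any field.

R = [[0, 0, 0, -9], [1, 0, 0, -12], [0, 1, 0, -10], [0, 0, 1, -4]]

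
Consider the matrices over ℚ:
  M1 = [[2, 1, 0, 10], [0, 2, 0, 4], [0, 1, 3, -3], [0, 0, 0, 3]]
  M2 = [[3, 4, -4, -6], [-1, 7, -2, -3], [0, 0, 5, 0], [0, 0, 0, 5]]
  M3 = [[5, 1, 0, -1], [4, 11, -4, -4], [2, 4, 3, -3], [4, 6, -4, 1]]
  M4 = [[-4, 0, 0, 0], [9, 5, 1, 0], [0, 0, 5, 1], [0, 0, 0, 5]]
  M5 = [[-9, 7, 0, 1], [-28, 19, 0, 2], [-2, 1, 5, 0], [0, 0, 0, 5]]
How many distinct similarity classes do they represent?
Characteristic polynomials: χ_{M1} = (x - 3)^2(x - 2)^2, χ_{M2} = (x - 5)^4, χ_{M3} = (x - 5)^4, χ_{M4} = (x - 5)^3(x + 4), χ_{M5} = (x - 5)^4.

{M1}: invariant factors (x - 3)^2(x - 2)^2.

{M2}: invariant factors x - 5, x - 5, (x - 5)^2.

{M3, M5}: invariant factors (x - 5)^2, (x - 5)^2.

{M4}: invariant factors (x - 5)^3(x + 4).

Matrices are similar if and only if their invariant-factor lists agree; the partition into similarity classes is {M1}, {M2}, {M3, M5}, {M4}.

4 classes: {M1}, {M2}, {M3, M5}, {M4}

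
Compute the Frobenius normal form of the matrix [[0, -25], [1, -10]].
R = [[0, -25], [1, -10]]

The invariant factors of A (the non-unit diagonal entries of the Smith normal form of xI - A over ℚ[x]) are (x + 5)^2, each dividing the next. The characteristic polynomial is their product, (x + 5)^2.

The rational canonical form is the block-diagonal matrix of companion matrices C(f_i):
R = [[0, -25], [1, -10]].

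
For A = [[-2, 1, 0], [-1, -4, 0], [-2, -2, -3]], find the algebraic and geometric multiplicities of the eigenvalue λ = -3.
The characteristic polynomial is (x + 3)^3, so the factor x + 3 appears with exponent 3: the algebraic multiplicity is 3.

rank(A + 3I) = 1, so the eigenspace has dimension 3 - 1 = 2: the geometric multiplicity is 2.

Since 2 < 3, A is not diagonalizable.

algebraic multiplicity 3, geometric multiplicity 2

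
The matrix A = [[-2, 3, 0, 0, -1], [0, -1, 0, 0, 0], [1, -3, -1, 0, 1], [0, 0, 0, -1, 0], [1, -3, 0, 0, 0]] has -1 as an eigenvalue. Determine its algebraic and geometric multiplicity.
The characteristic polynomial is (x + 1)^5, so the factor x + 1 appears with exponent 5: the algebraic multiplicity is 5.

rank(A + I) = 1, so the eigenspace has dimension 5 - 1 = 4: the geometric multiplicity is 4.

Since 4 < 5, A is not diagonalizable.

algebraic multiplicity 5, geometric multiplicity 4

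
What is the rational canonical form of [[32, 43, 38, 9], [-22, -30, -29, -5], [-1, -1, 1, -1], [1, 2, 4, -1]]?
R = [[0, 0, 0, 4], [1, 0, 0, -4], [0, 1, 0, 1], [0, 0, 1, 2]]

The invariant factors of A (the non-unit diagonal entries of the Smith normal form of xI - A over ℚ[x]) are (x - 2)(x^3 - x + 2), each dividing the next. The characteristic polynomial is their product, (x - 2)(x^3 - x + 2).

The rational canonical form is the block-diagonal matrix of companion matrices C(f_i):
R = [[0, 0, 0, 4], [1, 0, 0, -4], [0, 1, 0, 1], [0, 0, 1, 2]].

Note the characteristic polynomial does not split into linear factors over ℚ, so A has no Jordan form over ℚ; the rational canonical form exists over any field.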